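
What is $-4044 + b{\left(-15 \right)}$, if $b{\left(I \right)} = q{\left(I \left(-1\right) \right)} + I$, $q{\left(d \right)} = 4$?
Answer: $-4055$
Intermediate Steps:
$b{\left(I \right)} = 4 + I$
$-4044 + b{\left(-15 \right)} = -4044 + \left(4 - 15\right) = -4044 - 11 = -4055$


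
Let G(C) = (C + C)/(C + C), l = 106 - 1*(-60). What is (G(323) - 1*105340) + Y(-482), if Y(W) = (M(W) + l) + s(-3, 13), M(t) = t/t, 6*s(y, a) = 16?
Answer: -315508/3 ≈ -1.0517e+5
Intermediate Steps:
s(y, a) = 8/3 (s(y, a) = (⅙)*16 = 8/3)
l = 166 (l = 106 + 60 = 166)
M(t) = 1
Y(W) = 509/3 (Y(W) = (1 + 166) + 8/3 = 167 + 8/3 = 509/3)
G(C) = 1 (G(C) = (2*C)/((2*C)) = (2*C)*(1/(2*C)) = 1)
(G(323) - 1*105340) + Y(-482) = (1 - 1*105340) + 509/3 = (1 - 105340) + 509/3 = -105339 + 509/3 = -315508/3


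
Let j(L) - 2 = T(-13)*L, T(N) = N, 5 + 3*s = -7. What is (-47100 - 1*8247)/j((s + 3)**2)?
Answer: 55347/11 ≈ 5031.5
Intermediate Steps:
s = -4 (s = -5/3 + (1/3)*(-7) = -5/3 - 7/3 = -4)
j(L) = 2 - 13*L
(-47100 - 1*8247)/j((s + 3)**2) = (-47100 - 1*8247)/(2 - 13*(-4 + 3)**2) = (-47100 - 8247)/(2 - 13*(-1)**2) = -55347/(2 - 13*1) = -55347/(2 - 13) = -55347/(-11) = -55347*(-1/11) = 55347/11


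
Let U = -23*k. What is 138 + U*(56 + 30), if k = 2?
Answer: -3818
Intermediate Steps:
U = -46 (U = -23*2 = -46)
138 + U*(56 + 30) = 138 - 46*(56 + 30) = 138 - 46*86 = 138 - 3956 = -3818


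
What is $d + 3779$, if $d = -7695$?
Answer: $-3916$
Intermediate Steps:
$d + 3779 = -7695 + 3779 = -3916$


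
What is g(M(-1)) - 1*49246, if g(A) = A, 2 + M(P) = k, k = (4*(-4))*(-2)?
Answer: -49216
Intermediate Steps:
k = 32 (k = -16*(-2) = 32)
M(P) = 30 (M(P) = -2 + 32 = 30)
g(M(-1)) - 1*49246 = 30 - 1*49246 = 30 - 49246 = -49216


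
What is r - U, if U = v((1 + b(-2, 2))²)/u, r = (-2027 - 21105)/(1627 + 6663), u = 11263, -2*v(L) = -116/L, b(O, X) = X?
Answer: -1172651132/420166215 ≈ -2.7909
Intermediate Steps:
v(L) = 58/L (v(L) = -(-58)/L = 58/L)
r = -11566/4145 (r = -23132/8290 = -23132*1/8290 = -11566/4145 ≈ -2.7903)
U = 58/101367 (U = (58/((1 + 2)²))/11263 = (58/(3²))*(1/11263) = (58/9)*(1/11263) = 58/101367 ≈ 0.00057218)
r - U = -11566/4145 - 1*58/101367 = -11566/4145 - 58/101367 = -1172651132/420166215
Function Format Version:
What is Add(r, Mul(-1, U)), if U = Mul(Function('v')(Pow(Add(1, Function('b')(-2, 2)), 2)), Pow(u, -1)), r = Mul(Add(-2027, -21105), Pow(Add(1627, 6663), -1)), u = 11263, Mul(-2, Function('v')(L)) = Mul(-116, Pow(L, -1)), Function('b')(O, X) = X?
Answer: Rational(-1172651132, 420166215) ≈ -2.7909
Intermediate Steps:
Function('v')(L) = Mul(58, Pow(L, -1)) (Function('v')(L) = Mul(Rational(-1, 2), Mul(-116, Pow(L, -1))) = Mul(58, Pow(L, -1)))
r = Rational(-11566, 4145) (r = Mul(-23132, Pow(8290, -1)) = Mul(-23132, Rational(1, 8290)) = Rational(-11566, 4145) ≈ -2.7903)
U = Rational(58, 101367) (U = Mul(Mul(58, Pow(Pow(Add(1, 2), 2), -1)), Pow(11263, -1)) = Mul(Mul(58, Pow(Pow(3, 2), -1)), Rational(1, 11263)) = Mul(Mul(58, Pow(9, -1)), Rational(1, 11263)) = Mul(Mul(58, Rational(1, 9)), Rational(1, 11263)) = Mul(Rational(58, 9), Rational(1, 11263)) = Rational(58, 101367) ≈ 0.00057218)
Add(r, Mul(-1, U)) = Add(Rational(-11566, 4145), Mul(-1, Rational(58, 101367))) = Add(Rational(-11566, 4145), Rational(-58, 101367)) = Rational(-1172651132, 420166215)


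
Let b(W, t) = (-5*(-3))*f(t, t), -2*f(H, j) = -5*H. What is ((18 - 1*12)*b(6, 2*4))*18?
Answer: 32400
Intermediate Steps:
f(H, j) = 5*H/2 (f(H, j) = -(-5)*H/2 = 5*H/2)
b(W, t) = 75*t/2 (b(W, t) = (-5*(-3))*(5*t/2) = 15*(5*t/2) = 75*t/2)
((18 - 1*12)*b(6, 2*4))*18 = ((18 - 1*12)*(75*(2*4)/2))*18 = ((18 - 12)*((75/2)*8))*18 = (6*300)*18 = 1800*18 = 32400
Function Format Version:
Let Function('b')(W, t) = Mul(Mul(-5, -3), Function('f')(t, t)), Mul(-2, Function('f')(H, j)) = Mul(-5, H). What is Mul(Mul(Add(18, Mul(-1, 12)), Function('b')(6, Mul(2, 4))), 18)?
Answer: 32400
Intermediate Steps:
Function('f')(H, j) = Mul(Rational(5, 2), H) (Function('f')(H, j) = Mul(Rational(-1, 2), Mul(-5, H)) = Mul(Rational(5, 2), H))
Function('b')(W, t) = Mul(Rational(75, 2), t) (Function('b')(W, t) = Mul(Mul(-5, -3), Mul(Rational(5, 2), t)) = Mul(15, Mul(Rational(5, 2), t)) = Mul(Rational(75, 2), t))
Mul(Mul(Add(18, Mul(-1, 12)), Function('b')(6, Mul(2, 4))), 18) = Mul(Mul(Add(18, Mul(-1, 12)), Mul(Rational(75, 2), Mul(2, 4))), 18) = Mul(Mul(Add(18, -12), Mul(Rational(75, 2), 8)), 18) = Mul(Mul(6, 300), 18) = Mul(1800, 18) = 32400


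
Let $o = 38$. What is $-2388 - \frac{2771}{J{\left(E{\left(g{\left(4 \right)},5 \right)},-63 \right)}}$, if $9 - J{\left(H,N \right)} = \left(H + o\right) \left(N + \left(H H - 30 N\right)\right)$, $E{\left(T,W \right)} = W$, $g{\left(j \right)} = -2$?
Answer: $- \frac{190146505}{79627} \approx -2388.0$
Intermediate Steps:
$J{\left(H,N \right)} = 9 - \left(38 + H\right) \left(H^{2} - 29 N\right)$ ($J{\left(H,N \right)} = 9 - \left(H + 38\right) \left(N + \left(H H - 30 N\right)\right) = 9 - \left(38 + H\right) \left(N + \left(H^{2} - 30 N\right)\right) = 9 - \left(38 + H\right) \left(H^{2} - 29 N\right)$)
$-2388 - \frac{2771}{J{\left(E{\left(g{\left(4 \right)},5 \right)},-63 \right)}} = -2388 - \frac{2771}{9 - 5^{3} - 38 \cdot 5^{2} + 1102 \left(-63\right) + 29 \cdot 5 \left(-63\right)} = -2388 - \frac{2771}{9 - 125 - 950 - 69426 - 9135} = -2388 - \frac{2771}{-79627} = -2388 - - \frac{2771}{79627} = -2388 + \frac{2771}{79627} = - \frac{190146505}{79627}$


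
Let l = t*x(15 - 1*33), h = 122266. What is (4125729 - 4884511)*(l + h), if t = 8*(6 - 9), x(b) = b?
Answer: -93101033836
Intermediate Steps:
t = -24 (t = 8*(-3) = -24)
l = 432 (l = -24*(15 - 1*33) = -24*(15 - 33) = -24*(-18) = 432)
(4125729 - 4884511)*(l + h) = (4125729 - 4884511)*(432 + 122266) = -758782*122698 = -93101033836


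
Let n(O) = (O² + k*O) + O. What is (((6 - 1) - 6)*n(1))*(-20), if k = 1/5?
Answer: 44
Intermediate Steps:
k = ⅕ ≈ 0.20000
n(O) = O² + 6*O/5 (n(O) = (O² + O/5) + O = O² + 6*O/5)
(((6 - 1) - 6)*n(1))*(-20) = (((6 - 1) - 6)*((⅕)*1*(6 + 5*1)))*(-20) = ((5 - 6)*((⅕)*1*(6 + 5)))*(-20) = -11/5*(-20) = 44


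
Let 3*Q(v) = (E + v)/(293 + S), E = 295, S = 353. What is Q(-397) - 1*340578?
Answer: -6470983/19 ≈ -3.4058e+5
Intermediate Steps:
Q(v) = 295/1938 + v/1938 (Q(v) = ((295 + v)/(293 + 353))/3 = ((295 + v)/646)/3 = ((295 + v)*(1/646))/3 = (295/646 + v/646)/3 = 295/1938 + v/1938)
Q(-397) - 1*340578 = (295/1938 + (1/1938)*(-397)) - 1*340578 = (295/1938 - 397/1938) - 340578 = -1/19 - 340578 = -6470983/19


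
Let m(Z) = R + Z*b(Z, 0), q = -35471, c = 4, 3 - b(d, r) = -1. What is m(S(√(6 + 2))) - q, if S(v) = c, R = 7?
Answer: 35494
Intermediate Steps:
b(d, r) = 4 (b(d, r) = 3 - 1*(-1) = 3 + 1 = 4)
S(v) = 4
m(Z) = 7 + 4*Z (m(Z) = 7 + Z*4 = 7 + 4*Z)
m(S(√(6 + 2))) - q = (7 + 4*4) - 1*(-35471) = (7 + 16) + 35471 = 23 + 35471 = 35494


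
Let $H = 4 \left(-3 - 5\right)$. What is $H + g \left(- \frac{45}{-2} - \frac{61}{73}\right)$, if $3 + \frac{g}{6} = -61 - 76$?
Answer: $- \frac{1330796}{73} \approx -18230.0$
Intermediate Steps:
$g = -840$ ($g = -18 + 6 \left(-61 - 76\right) = -18 + 6 \left(-137\right) = -18 - 822 = -840$)
$H = -32$ ($H = 4 \left(-8\right) = -32$)
$H + g \left(- \frac{45}{-2} - \frac{61}{73}\right) = -32 - 840 \left(- \frac{45}{-2} - \frac{61}{73}\right) = -32 - 840 \left(\left(-45\right) \left(- \frac{1}{2}\right) - \frac{61}{73}\right) = -32 - 840 \left(\frac{45}{2} - \frac{61}{73}\right) = -32 - \frac{1328460}{73} = - \frac{1330796}{73}$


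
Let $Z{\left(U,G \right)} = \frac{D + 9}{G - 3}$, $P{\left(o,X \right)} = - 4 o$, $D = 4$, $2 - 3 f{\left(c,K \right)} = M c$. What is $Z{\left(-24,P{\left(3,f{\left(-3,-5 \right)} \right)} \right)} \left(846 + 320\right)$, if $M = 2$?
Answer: $- \frac{15158}{15} \approx -1010.5$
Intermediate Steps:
$f{\left(c,K \right)} = \frac{2}{3} - \frac{2 c}{3}$
$Z{\left(U,G \right)} = \frac{13}{-3 + G}$ ($Z{\left(U,G \right)} = \frac{4 + 9}{G - 3} = \frac{13}{-3 + G}$)
$Z{\left(-24,P{\left(3,f{\left(-3,-5 \right)} \right)} \right)} \left(846 + 320\right) = \frac{13}{-3 - 12} \left(846 + 320\right) = \frac{13}{-3 - 12} \cdot 1166 = \frac{13}{-15} \cdot 1166 = 13 \left(- \frac{1}{15}\right) 1166 = \left(- \frac{13}{15}\right) 1166 = - \frac{15158}{15}$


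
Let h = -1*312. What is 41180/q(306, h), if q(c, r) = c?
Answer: 20590/153 ≈ 134.58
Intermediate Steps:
h = -312
41180/q(306, h) = 41180/306 = 41180*(1/306) = 20590/153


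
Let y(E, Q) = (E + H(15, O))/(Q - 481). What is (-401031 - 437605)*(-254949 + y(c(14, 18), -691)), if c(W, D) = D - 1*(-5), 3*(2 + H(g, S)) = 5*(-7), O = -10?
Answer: 187938476877208/879 ≈ 2.1381e+11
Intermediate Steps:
H(g, S) = -41/3 (H(g, S) = -2 + (5*(-7))/3 = -2 + (⅓)*(-35) = -2 - 35/3 = -41/3)
c(W, D) = 5 + D (c(W, D) = D + 5 = 5 + D)
y(E, Q) = (-41/3 + E)/(-481 + Q) (y(E, Q) = (E - 41/3)/(Q - 481) = (-41/3 + E)/(-481 + Q))
(-401031 - 437605)*(-254949 + y(c(14, 18), -691)) = (-401031 - 437605)*(-254949 + (-41/3 + (5 + 18))/(-481 - 691)) = -838636*(-254949 + (-41/3 + 23)/(-1172)) = -838636*(-254949 - 1/1172*28/3) = -838636*(-254949 - 7/879) = -838636*(-224100178/879) = 187938476877208/879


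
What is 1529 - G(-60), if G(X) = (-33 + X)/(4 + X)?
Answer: 85531/56 ≈ 1527.3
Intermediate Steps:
G(X) = (-33 + X)/(4 + X)
1529 - G(-60) = 1529 - (-33 - 60)/(4 - 60) = 1529 - (-93)/(-56) = 1529 - (-1)*(-93)/56 = 1529 - 1*93/56 = 1529 - 93/56 = 85531/56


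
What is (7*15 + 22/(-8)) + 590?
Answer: 2769/4 ≈ 692.25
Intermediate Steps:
(7*15 + 22/(-8)) + 590 = (105 + 22*(-1/8)) + 590 = (105 - 11/4) + 590 = 409/4 + 590 = 2769/4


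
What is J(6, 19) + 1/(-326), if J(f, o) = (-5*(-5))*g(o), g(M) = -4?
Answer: -32601/326 ≈ -100.00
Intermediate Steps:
J(f, o) = -100 (J(f, o) = -5*(-5)*(-4) = 25*(-4) = -100)
J(6, 19) + 1/(-326) = -100 + 1/(-326) = -100 - 1/326 = -32601/326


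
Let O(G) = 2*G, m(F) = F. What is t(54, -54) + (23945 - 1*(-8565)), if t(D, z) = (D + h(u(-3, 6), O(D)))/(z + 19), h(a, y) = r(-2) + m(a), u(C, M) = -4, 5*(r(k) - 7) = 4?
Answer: 5688961/175 ≈ 32508.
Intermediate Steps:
r(k) = 39/5 (r(k) = 7 + (1/5)*4 = 7 + 4/5 = 39/5)
h(a, y) = 39/5 + a
t(D, z) = (19/5 + D)/(19 + z) (t(D, z) = (D + (39/5 - 4))/(z + 19) = (D + 19/5)/(19 + z) = (19/5 + D)/(19 + z))
t(54, -54) + (23945 - 1*(-8565)) = (19/5 + 54)/(19 - 54) + (23945 - 1*(-8565)) = (289/5)/(-35) + (23945 + 8565) = -1/35*289/5 + 32510 = -289/175 + 32510 = 5688961/175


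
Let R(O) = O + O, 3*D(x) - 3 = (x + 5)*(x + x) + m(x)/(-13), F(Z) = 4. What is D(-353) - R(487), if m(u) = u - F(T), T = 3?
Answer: 1052118/13 ≈ 80932.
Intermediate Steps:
m(u) = -4 + u (m(u) = u - 1*4 = u - 4 = -4 + u)
D(x) = 43/39 - x/39 + 2*x*(5 + x)/3 (D(x) = 1 + ((x + 5)*(x + x) + (-4 + x)/(-13))/3 = 1 + ((5 + x)*(2*x) - (-4 + x)/13)/3 = 1 + (2*x*(5 + x) + (4/13 - x/13))/3 = 1 + (4/13 - x/13 + 2*x*(5 + x))/3 = 1 + (4/39 - x/39 + 2*x*(5 + x)/3) = 43/39 - x/39 + 2*x*(5 + x)/3)
R(O) = 2*O
D(-353) - R(487) = (43/39 + (⅔)*(-353)² + (43/13)*(-353)) - 2*487 = (43/39 + (⅔)*124609 - 15179/13) - 1*974 = (43/39 + 249218/3 - 15179/13) - 974 = 1064780/13 - 974 = 1052118/13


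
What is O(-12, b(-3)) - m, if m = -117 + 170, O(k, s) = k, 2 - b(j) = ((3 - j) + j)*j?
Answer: -65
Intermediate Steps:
b(j) = 2 - 3*j (b(j) = 2 - ((3 - j) + j)*j = 2 - 3*j)
m = 53
O(-12, b(-3)) - m = -12 - 1*53 = -12 - 53 = -65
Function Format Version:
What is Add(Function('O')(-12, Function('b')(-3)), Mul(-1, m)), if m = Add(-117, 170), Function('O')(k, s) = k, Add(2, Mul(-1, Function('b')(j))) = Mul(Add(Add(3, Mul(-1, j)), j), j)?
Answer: -65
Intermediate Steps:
Function('b')(j) = Add(2, Mul(-3, j)) (Function('b')(j) = Add(2, Mul(-1, Mul(Add(Add(3, Mul(-1, j)), j), j))) = Add(2, Mul(-1, Mul(3, j))) = Add(2, Mul(-3, j)))
m = 53
Add(Function('O')(-12, Function('b')(-3)), Mul(-1, m)) = Add(-12, Mul(-1, 53)) = Add(-12, -53) = -65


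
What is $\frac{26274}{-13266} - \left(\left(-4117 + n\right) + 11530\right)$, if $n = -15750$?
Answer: $\frac{18428728}{2211} \approx 8335.0$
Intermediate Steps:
$\frac{26274}{-13266} - \left(\left(-4117 + n\right) + 11530\right) = \frac{26274}{-13266} - \left(\left(-4117 - 15750\right) + 11530\right) = 26274 \left(- \frac{1}{13266}\right) - \left(-19867 + 11530\right) = - \frac{4379}{2211} - -8337 = - \frac{4379}{2211} + 8337 = \frac{18428728}{2211}$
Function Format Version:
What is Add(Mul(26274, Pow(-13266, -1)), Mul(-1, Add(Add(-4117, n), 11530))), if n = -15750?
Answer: Rational(18428728, 2211) ≈ 8335.0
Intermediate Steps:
Add(Mul(26274, Pow(-13266, -1)), Mul(-1, Add(Add(-4117, n), 11530))) = Add(Mul(26274, Pow(-13266, -1)), Mul(-1, Add(Add(-4117, -15750), 11530))) = Add(Mul(26274, Rational(-1, 13266)), Mul(-1, Add(-19867, 11530))) = Add(Rational(-4379, 2211), Mul(-1, -8337)) = Add(Rational(-4379, 2211), 8337) = Rational(18428728, 2211)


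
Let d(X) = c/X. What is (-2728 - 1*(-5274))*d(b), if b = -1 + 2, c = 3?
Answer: 7638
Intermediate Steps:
b = 1
d(X) = 3/X
(-2728 - 1*(-5274))*d(b) = (-2728 - 1*(-5274))*(3/1) = (-2728 + 5274)*(3*1) = 2546*3 = 7638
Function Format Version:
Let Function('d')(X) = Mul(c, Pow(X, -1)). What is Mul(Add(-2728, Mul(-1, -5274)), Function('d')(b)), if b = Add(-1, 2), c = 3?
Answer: 7638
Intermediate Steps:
b = 1
Function('d')(X) = Mul(3, Pow(X, -1))
Mul(Add(-2728, Mul(-1, -5274)), Function('d')(b)) = Mul(Add(-2728, Mul(-1, -5274)), Mul(3, Pow(1, -1))) = Mul(Add(-2728, 5274), Mul(3, 1)) = Mul(2546, 3) = 7638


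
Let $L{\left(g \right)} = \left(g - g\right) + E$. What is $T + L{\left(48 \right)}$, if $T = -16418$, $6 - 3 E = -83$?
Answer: $- \frac{49165}{3} \approx -16388.0$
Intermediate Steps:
$E = \frac{89}{3}$ ($E = 2 - - \frac{83}{3} = 2 + \frac{83}{3} = \frac{89}{3} \approx 29.667$)
$L{\left(g \right)} = \frac{89}{3}$ ($L{\left(g \right)} = \left(g - g\right) + \frac{89}{3} = 0 + \frac{89}{3} = \frac{89}{3}$)
$T + L{\left(48 \right)} = -16418 + \frac{89}{3} = - \frac{49165}{3}$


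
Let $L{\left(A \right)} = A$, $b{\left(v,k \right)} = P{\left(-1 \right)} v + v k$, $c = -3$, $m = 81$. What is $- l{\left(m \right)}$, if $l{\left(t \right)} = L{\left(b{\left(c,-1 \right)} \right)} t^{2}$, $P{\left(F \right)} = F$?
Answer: $-39366$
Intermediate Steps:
$b{\left(v,k \right)} = - v + k v$ ($b{\left(v,k \right)} = - v + v k = - v + k v$)
$l{\left(t \right)} = 6 t^{2}$ ($l{\left(t \right)} = - 3 \left(-1 - 1\right) t^{2} = \left(-3\right) \left(-2\right) t^{2} = 6 t^{2}$)
$- l{\left(m \right)} = - 6 \cdot 81^{2} = - 6 \cdot 6561 = \left(-1\right) 39366 = -39366$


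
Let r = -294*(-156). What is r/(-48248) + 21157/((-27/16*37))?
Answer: -55332247/162837 ≈ -339.80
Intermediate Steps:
r = 45864
r/(-48248) + 21157/((-27/16*37)) = 45864/(-48248) + 21157/((-27/16*37)) = 45864*(-1/48248) + 21157/((-27*1/16*37)) = -5733/6031 + 21157/((-27/16*37)) = -5733/6031 + 21157/(-999/16) = -5733/6031 + 21157*(-16/999) = -5733/6031 - 338512/999 = -55332247/162837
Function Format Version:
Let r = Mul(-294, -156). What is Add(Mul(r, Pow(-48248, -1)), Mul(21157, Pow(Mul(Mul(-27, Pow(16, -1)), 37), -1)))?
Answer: Rational(-55332247, 162837) ≈ -339.80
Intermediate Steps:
r = 45864
Add(Mul(r, Pow(-48248, -1)), Mul(21157, Pow(Mul(Mul(-27, Pow(16, -1)), 37), -1))) = Add(Mul(45864, Pow(-48248, -1)), Mul(21157, Pow(Mul(Mul(-27, Pow(16, -1)), 37), -1))) = Add(Mul(45864, Rational(-1, 48248)), Mul(21157, Pow(Mul(Mul(-27, Rational(1, 16)), 37), -1))) = Add(Rational(-5733, 6031), Mul(21157, Pow(Mul(Rational(-27, 16), 37), -1))) = Add(Rational(-5733, 6031), Mul(21157, Pow(Rational(-999, 16), -1))) = Add(Rational(-5733, 6031), Mul(21157, Rational(-16, 999))) = Add(Rational(-5733, 6031), Rational(-338512, 999)) = Rational(-55332247, 162837)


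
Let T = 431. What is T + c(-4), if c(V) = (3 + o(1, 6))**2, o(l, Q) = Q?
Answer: 512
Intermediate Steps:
c(V) = 81 (c(V) = (3 + 6)**2 = 9**2 = 81)
T + c(-4) = 431 + 81 = 512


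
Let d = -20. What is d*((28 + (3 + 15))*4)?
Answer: -3680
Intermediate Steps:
d*((28 + (3 + 15))*4) = -20*(28 + (3 + 15))*4 = -20*(28 + 18)*4 = -920*4 = -20*184 = -3680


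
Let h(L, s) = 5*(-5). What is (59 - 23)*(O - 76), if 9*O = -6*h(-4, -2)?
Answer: -2136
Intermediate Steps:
h(L, s) = -25
O = 50/3 (O = (-6*(-25))/9 = (⅑)*150 = 50/3 ≈ 16.667)
(59 - 23)*(O - 76) = (59 - 23)*(50/3 - 76) = 36*(-178/3) = -2136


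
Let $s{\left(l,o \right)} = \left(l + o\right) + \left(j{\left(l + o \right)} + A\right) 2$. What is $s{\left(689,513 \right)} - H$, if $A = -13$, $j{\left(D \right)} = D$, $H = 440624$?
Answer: $-437044$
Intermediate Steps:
$s{\left(l,o \right)} = -26 + 3 l + 3 o$ ($s{\left(l,o \right)} = \left(l + o\right) + \left(\left(l + o\right) - 13\right) 2 = \left(l + o\right) + \left(-13 + l + o\right) 2 = \left(l + o\right) + \left(-26 + 2 l + 2 o\right) = -26 + 3 l + 3 o$)
$s{\left(689,513 \right)} - H = \left(-26 + 3 \cdot 689 + 3 \cdot 513\right) - 440624 = \left(-26 + 2067 + 1539\right) - 440624 = 3580 - 440624 = -437044$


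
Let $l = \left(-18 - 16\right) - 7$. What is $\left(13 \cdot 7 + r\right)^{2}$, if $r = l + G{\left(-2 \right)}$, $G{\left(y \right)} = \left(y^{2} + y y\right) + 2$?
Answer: $3600$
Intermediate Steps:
$l = -41$ ($l = -34 - 7 = -41$)
$G{\left(y \right)} = 2 + 2 y^{2}$ ($G{\left(y \right)} = \left(y^{2} + y^{2}\right) + 2 = 2 y^{2} + 2 = 2 + 2 y^{2}$)
$r = -31$ ($r = -41 + \left(2 + 2 \left(-2\right)^{2}\right) = -41 + \left(2 + 2 \cdot 4\right) = -41 + \left(2 + 8\right) = -41 + 10 = -31$)
$\left(13 \cdot 7 + r\right)^{2} = \left(13 \cdot 7 - 31\right)^{2} = \left(91 - 31\right)^{2} = 60^{2} = 3600$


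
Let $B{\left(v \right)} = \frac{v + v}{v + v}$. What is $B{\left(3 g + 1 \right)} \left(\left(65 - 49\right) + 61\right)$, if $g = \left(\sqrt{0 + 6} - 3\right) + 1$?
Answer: $77$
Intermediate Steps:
$g = -2 + \sqrt{6}$ ($g = \left(\sqrt{6} - 3\right) + 1 = \left(-3 + \sqrt{6}\right) + 1 = -2 + \sqrt{6} \approx 0.44949$)
$B{\left(v \right)} = 1$ ($B{\left(v \right)} = \frac{2 v}{2 v} = 2 v \frac{1}{2 v} = 1$)
$B{\left(3 g + 1 \right)} \left(\left(65 - 49\right) + 61\right) = 1 \left(\left(65 - 49\right) + 61\right) = 1 \left(16 + 61\right) = 1 \cdot 77 = 77$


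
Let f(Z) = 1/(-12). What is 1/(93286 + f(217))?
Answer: 12/1119431 ≈ 1.0720e-5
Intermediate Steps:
f(Z) = -1/12
1/(93286 + f(217)) = 1/(93286 - 1/12) = 1/(1119431/12) = 12/1119431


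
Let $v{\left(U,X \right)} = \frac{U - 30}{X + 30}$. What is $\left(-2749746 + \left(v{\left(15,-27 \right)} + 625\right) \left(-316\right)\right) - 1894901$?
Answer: $-4840567$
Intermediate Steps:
$v{\left(U,X \right)} = \frac{-30 + U}{30 + X}$
$\left(-2749746 + \left(v{\left(15,-27 \right)} + 625\right) \left(-316\right)\right) - 1894901 = \left(-2749746 + \left(\frac{-30 + 15}{30 - 27} + 625\right) \left(-316\right)\right) - 1894901 = \left(-2749746 + \left(\frac{1}{3} \left(-15\right) + 625\right) \left(-316\right)\right) - 1894901 = \left(-2749746 + \left(-5 + 625\right) \left(-316\right)\right) - 1894901 = \left(-2749746 + 620 \left(-316\right)\right) - 1894901 = \left(-2749746 - 195920\right) - 1894901 = -2945666 - 1894901 = -4840567$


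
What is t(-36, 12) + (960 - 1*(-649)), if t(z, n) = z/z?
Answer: 1610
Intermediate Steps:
t(z, n) = 1
t(-36, 12) + (960 - 1*(-649)) = 1 + (960 - 1*(-649)) = 1 + (960 + 649) = 1 + 1609 = 1610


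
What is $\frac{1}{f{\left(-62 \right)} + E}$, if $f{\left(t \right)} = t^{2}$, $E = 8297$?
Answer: $\frac{1}{12141} \approx 8.2366 \cdot 10^{-5}$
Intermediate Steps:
$\frac{1}{f{\left(-62 \right)} + E} = \frac{1}{\left(-62\right)^{2} + 8297} = \frac{1}{3844 + 8297} = \frac{1}{12141}$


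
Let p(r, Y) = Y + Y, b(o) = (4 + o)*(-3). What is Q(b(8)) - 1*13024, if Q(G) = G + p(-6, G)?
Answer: -13132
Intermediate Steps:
b(o) = -12 - 3*o
p(r, Y) = 2*Y
Q(G) = 3*G (Q(G) = G + 2*G = 3*G)
Q(b(8)) - 1*13024 = 3*(-12 - 3*8) - 1*13024 = 3*(-12 - 24) - 13024 = 3*(-36) - 13024 = -108 - 13024 = -13132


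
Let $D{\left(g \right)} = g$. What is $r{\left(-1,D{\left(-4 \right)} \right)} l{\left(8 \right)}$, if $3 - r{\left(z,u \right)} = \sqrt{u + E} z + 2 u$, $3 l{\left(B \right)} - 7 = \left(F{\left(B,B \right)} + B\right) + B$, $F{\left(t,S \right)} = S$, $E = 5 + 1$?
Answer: $\frac{341}{3} + \frac{31 \sqrt{2}}{3} \approx 128.28$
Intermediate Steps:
$E = 6$
$l{\left(B \right)} = \frac{7}{3} + B$ ($l{\left(B \right)} = \frac{7}{3} + \frac{\left(B + B\right) + B}{3} = \frac{7}{3} + \frac{2 B + B}{3} = \frac{7}{3} + \frac{3 B}{3} = \frac{7}{3} + B$)
$r{\left(z,u \right)} = 3 - 2 u - z \sqrt{6 + u}$ ($r{\left(z,u \right)} = 3 - \left(\sqrt{u + 6} z + 2 u\right) = 3 - \left(\sqrt{6 + u} z + 2 u\right) = 3 - \left(z \sqrt{6 + u} + 2 u\right) = 3 - \left(2 u + z \sqrt{6 + u}\right) = 3 - 2 u - z \sqrt{6 + u}$)
$r{\left(-1,D{\left(-4 \right)} \right)} l{\left(8 \right)} = \left(3 - -8 - - \sqrt{6 - 4}\right) \left(\frac{7}{3} + 8\right) = \left(3 + 8 - - \sqrt{2}\right) \frac{31}{3} = \left(3 + 8 + \sqrt{2}\right) \frac{31}{3} = \left(11 + \sqrt{2}\right) \frac{31}{3} = \frac{341}{3} + \frac{31 \sqrt{2}}{3}$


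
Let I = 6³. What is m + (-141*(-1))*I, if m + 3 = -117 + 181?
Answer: 30517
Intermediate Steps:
I = 216
m = 61 (m = -3 + (-117 + 181) = -3 + 64 = 61)
m + (-141*(-1))*I = 61 - 141*(-1)*216 = 61 + 141*216 = 61 + 30456 = 30517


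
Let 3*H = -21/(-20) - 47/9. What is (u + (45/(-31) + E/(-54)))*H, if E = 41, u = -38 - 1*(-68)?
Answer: -34935769/903960 ≈ -38.647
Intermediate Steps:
u = 30 (u = -38 + 68 = 30)
H = -751/540 (H = (-21/(-20) - 47/9)/3 = (-21*(-1/20) - 47*⅑)/3 = (21/20 - 47/9)/3 = (⅓)*(-751/180) = -751/540 ≈ -1.3907)
(u + (45/(-31) + E/(-54)))*H = (30 + (45/(-31) + 41/(-54)))*(-751/540) = (30 + (45*(-1/31) + 41*(-1/54)))*(-751/540) = (30 + (-45/31 - 41/54))*(-751/540) = (30 - 3701/1674)*(-751/540) = (46519/1674)*(-751/540) = -34935769/903960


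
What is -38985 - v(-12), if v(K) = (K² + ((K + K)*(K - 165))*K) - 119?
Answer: 11966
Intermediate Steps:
v(K) = -119 + K² + 2*K²*(-165 + K) (v(K) = (K² + ((2*K)*(-165 + K))*K) - 119 = (K² + (2*K*(-165 + K))*K) - 119 = (K² + 2*K²*(-165 + K)) - 119 = -119 + K² + 2*K²*(-165 + K))
-38985 - v(-12) = -38985 - (-119 - 329*(-12)² + 2*(-12)³) = -38985 - (-119 - 329*144 + 2*(-1728)) = -38985 - (-119 - 47376 - 3456) = -38985 - 1*(-50951) = -38985 + 50951 = 11966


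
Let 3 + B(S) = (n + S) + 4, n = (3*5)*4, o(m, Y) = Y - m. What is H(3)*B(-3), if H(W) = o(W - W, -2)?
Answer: -116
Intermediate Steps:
n = 60 (n = 15*4 = 60)
H(W) = -2 (H(W) = -2 - (W - W) = -2 - 1*0 = -2 + 0 = -2)
B(S) = 61 + S (B(S) = -3 + ((60 + S) + 4) = -3 + (64 + S) = 61 + S)
H(3)*B(-3) = -2*(61 - 3) = -2*58 = -116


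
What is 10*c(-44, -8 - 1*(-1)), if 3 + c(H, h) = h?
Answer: -100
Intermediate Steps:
c(H, h) = -3 + h
10*c(-44, -8 - 1*(-1)) = 10*(-3 + (-8 - 1*(-1))) = 10*(-3 + (-8 + 1)) = 10*(-3 - 7) = 10*(-10) = -100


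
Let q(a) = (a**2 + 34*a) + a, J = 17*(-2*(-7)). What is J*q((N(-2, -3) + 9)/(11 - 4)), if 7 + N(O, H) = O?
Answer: 0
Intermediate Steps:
N(O, H) = -7 + O
J = 238 (J = 17*14 = 238)
q(a) = a**2 + 35*a
J*q((N(-2, -3) + 9)/(11 - 4)) = 238*((((-7 - 2) + 9)/(11 - 4))*(35 + ((-7 - 2) + 9)/(11 - 4))) = 238*(((-9 + 9)/7)*(35 + (-9 + 9)/7)) = 238*((0*(1/7))*(35 + 0*(1/7))) = 238*(0*(35 + 0)) = 238*(0*35) = 238*0 = 0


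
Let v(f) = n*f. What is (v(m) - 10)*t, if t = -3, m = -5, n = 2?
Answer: 60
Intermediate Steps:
v(f) = 2*f
(v(m) - 10)*t = (2*(-5) - 10)*(-3) = (-10 - 10)*(-3) = -20*(-3) = 60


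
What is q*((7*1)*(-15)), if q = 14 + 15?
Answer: -3045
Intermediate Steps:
q = 29
q*((7*1)*(-15)) = 29*((7*1)*(-15)) = 29*(7*(-15)) = 29*(-105) = -3045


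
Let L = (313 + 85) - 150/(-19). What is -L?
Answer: -7712/19 ≈ -405.89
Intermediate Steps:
L = 7712/19 (L = 398 - 150*(-1/19) = 398 + 150/19 = 7712/19 ≈ 405.89)
-L = -1*7712/19 = -7712/19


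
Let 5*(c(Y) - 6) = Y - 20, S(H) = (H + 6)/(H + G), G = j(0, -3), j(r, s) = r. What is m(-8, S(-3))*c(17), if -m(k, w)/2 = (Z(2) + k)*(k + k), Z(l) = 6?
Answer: -1728/5 ≈ -345.60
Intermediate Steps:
G = 0
S(H) = (6 + H)/H (S(H) = (H + 6)/(H + 0) = (6 + H)/H)
m(k, w) = -4*k*(6 + k) (m(k, w) = -2*(6 + k)*(k + k) = -2*(6 + k)*2*k = -4*k*(6 + k))
c(Y) = 2 + Y/5 (c(Y) = 6 + (Y - 20)/5 = 6 + (-20 + Y)/5 = 6 + (-4 + Y/5) = 2 + Y/5)
m(-8, S(-3))*c(17) = (-4*(-8)*(6 - 8))*(2 + (⅕)*17) = (-4*(-8)*(-2))*(2 + 17/5) = -64*27/5 = -1728/5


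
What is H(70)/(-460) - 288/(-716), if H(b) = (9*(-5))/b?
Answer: 465291/1152760 ≈ 0.40363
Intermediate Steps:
H(b) = -45/b
H(70)/(-460) - 288/(-716) = -45/70/(-460) - 288/(-716) = -45*1/70*(-1/460) - 288*(-1/716) = -9/14*(-1/460) + 72/179 = 9/6440 + 72/179 = 465291/1152760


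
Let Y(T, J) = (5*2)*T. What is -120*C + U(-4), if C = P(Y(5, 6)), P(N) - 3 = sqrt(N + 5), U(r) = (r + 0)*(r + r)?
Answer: -328 - 120*sqrt(55) ≈ -1217.9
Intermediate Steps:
Y(T, J) = 10*T
U(r) = 2*r**2 (U(r) = r*(2*r) = 2*r**2)
P(N) = 3 + sqrt(5 + N) (P(N) = 3 + sqrt(N + 5) = 3 + sqrt(5 + N))
C = 3 + sqrt(55) (C = 3 + sqrt(5 + 10*5) = 3 + sqrt(5 + 50) = 3 + sqrt(55) ≈ 10.416)
-120*C + U(-4) = -120*(3 + sqrt(55)) + 2*(-4)**2 = (-360 - 120*sqrt(55)) + 2*16 = (-360 - 120*sqrt(55)) + 32 = -328 - 120*sqrt(55)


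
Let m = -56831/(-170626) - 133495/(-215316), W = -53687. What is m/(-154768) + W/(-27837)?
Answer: 16958909710920449423/8793314526561532992 ≈ 1.9286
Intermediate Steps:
m = 17507170733/18369253908 (m = -56831*(-1/170626) - 133495*(-1/215316) = 56831/170626 + 133495/215316 = 17507170733/18369253908 ≈ 0.95307)
m/(-154768) + W/(-27837) = (17507170733/18369253908)/(-154768) - 53687/(-27837) = (17507170733/18369253908)*(-1/154768) - 53687*(-1/27837) = -17507170733/2842972688833344 + 53687/27837 = 16958909710920449423/8793314526561532992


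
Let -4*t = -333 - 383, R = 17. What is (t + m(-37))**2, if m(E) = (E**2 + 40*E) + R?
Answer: 7225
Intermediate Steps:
m(E) = 17 + E**2 + 40*E (m(E) = (E**2 + 40*E) + 17 = 17 + E**2 + 40*E)
t = 179 (t = -(-333 - 383)/4 = -1/4*(-716) = 179)
(t + m(-37))**2 = (179 + (17 + (-37)**2 + 40*(-37)))**2 = (179 + (17 + 1369 - 1480))**2 = (179 - 94)**2 = 85**2 = 7225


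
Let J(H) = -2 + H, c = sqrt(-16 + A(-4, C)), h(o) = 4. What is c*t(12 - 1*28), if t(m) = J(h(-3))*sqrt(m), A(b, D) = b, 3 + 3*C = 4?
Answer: -16*sqrt(5) ≈ -35.777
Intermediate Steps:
C = 1/3 (C = -1 + (1/3)*4 = -1 + 4/3 = 1/3 ≈ 0.33333)
c = 2*I*sqrt(5) (c = sqrt(-16 - 4) = sqrt(-20) = 2*I*sqrt(5) ≈ 4.4721*I)
t(m) = 2*sqrt(m) (t(m) = (-2 + 4)*sqrt(m) = 2*sqrt(m))
c*t(12 - 1*28) = (2*I*sqrt(5))*(2*sqrt(12 - 1*28)) = (2*I*sqrt(5))*(2*sqrt(12 - 28)) = (2*I*sqrt(5))*(2*sqrt(-16)) = (2*I*sqrt(5))*(2*(4*I)) = (2*I*sqrt(5))*(8*I) = -16*sqrt(5)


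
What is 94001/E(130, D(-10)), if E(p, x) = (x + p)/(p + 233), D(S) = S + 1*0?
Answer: 11374121/40 ≈ 2.8435e+5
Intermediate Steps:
D(S) = S (D(S) = S + 0 = S)
E(p, x) = (p + x)/(233 + p)
94001/E(130, D(-10)) = 94001/(((130 - 10)/(233 + 130))) = 94001/((120/363)) = 94001/(((1/363)*120)) = 94001/(40/121) = 94001*(121/40) = 11374121/40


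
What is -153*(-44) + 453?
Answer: 7185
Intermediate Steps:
-153*(-44) + 453 = 6732 + 453 = 7185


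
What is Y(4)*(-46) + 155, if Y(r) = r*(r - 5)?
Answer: 339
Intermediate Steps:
Y(r) = r*(-5 + r)
Y(4)*(-46) + 155 = (4*(-5 + 4))*(-46) + 155 = (4*(-1))*(-46) + 155 = -4*(-46) + 155 = 184 + 155 = 339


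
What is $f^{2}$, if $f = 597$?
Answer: $356409$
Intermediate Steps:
$f^{2} = 597^{2} = 356409$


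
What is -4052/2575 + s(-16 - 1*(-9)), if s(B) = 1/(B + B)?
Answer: -59303/36050 ≈ -1.6450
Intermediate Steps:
s(B) = 1/(2*B)
-4052/2575 + s(-16 - 1*(-9)) = -4052/2575 + 1/(2*(-16 - 1*(-9))) = -4052*1/2575 + 1/(2*(-16 + 9)) = -4052/2575 + (½)/(-7) = -4052/2575 + (½)*(-⅐) = -4052/2575 - 1/14 = -59303/36050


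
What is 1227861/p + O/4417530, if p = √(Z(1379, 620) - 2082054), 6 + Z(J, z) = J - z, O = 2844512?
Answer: 1422256/2208765 - 409287*I*√2081301/693767 ≈ 0.64391 - 851.1*I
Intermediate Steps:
Z(J, z) = -6 + J - z (Z(J, z) = -6 + (J - z) = -6 + J - z)
p = I*√2081301 (p = √((-6 + 1379 - 1*620) - 2082054) = √((-6 + 1379 - 620) - 2082054) = √(753 - 2082054) = √(-2081301) = I*√2081301 ≈ 1442.7*I)
1227861/p + O/4417530 = 1227861/((I*√2081301)) + 2844512/4417530 = 1227861*(-I*√2081301/2081301) + 2844512*(1/4417530) = -409287*I*√2081301/693767 + 1422256/2208765 = 1422256/2208765 - 409287*I*√2081301/693767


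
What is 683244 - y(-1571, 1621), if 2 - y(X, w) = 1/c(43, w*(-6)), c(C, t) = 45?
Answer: 30745891/45 ≈ 6.8324e+5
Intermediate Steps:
y(X, w) = 89/45 (y(X, w) = 2 - 1/45 = 89/45)
683244 - y(-1571, 1621) = 683244 - 1*89/45 = 683244 - 89/45 = 30745891/45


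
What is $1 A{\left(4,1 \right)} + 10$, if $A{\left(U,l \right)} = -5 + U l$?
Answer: $9$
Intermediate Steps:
$1 A{\left(4,1 \right)} + 10 = 1 \left(-5 + 4 \cdot 1\right) + 10 = 1 \left(-5 + 4\right) + 10 = 1 \left(-1\right) + 10 = -1 + 10 = 9$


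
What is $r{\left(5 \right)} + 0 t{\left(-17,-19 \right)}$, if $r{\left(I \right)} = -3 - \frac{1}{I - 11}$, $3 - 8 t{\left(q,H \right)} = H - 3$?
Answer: $- \frac{17}{6} \approx -2.8333$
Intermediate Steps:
$t{\left(q,H \right)} = \frac{3}{4} - \frac{H}{8}$ ($t{\left(q,H \right)} = \frac{3}{8} - \frac{H - 3}{8} = \frac{3}{8} - \frac{-3 + H}{8} = \frac{3}{8} - \left(- \frac{3}{8} + \frac{H}{8}\right) = \frac{3}{4} - \frac{H}{8}$)
$r{\left(I \right)} = -3 - \frac{1}{-11 + I}$ ($r{\left(I \right)} = -3 - \frac{1}{I - 11} = -3 - \frac{1}{-11 + I}$)
$r{\left(5 \right)} + 0 t{\left(-17,-19 \right)} = \frac{32 - 15}{-11 + 5} + 0 \left(\frac{3}{4} - - \frac{19}{8}\right) = \frac{32 - 15}{-6} + 0 \left(\frac{3}{4} + \frac{19}{8}\right) = \left(- \frac{1}{6}\right) 17 + 0 \cdot \frac{25}{8} = - \frac{17}{6} + 0 = - \frac{17}{6}$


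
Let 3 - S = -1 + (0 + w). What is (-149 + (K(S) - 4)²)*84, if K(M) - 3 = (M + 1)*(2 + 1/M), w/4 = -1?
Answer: 241269/16 ≈ 15079.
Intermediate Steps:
w = -4 (w = 4*(-1) = -4)
S = 8 (S = 3 - (-1 + (0 - 4)) = 3 - (-1 - 4) = 3 - 1*(-5) = 3 + 5 = 8)
K(M) = 3 + (1 + M)*(2 + 1/M) (K(M) = 3 + (M + 1)*(2 + 1/M) = 3 + (1 + M)*(2 + 1/M))
(-149 + (K(S) - 4)²)*84 = (-149 + ((6 + 1/8 + 2*8) - 4)²)*84 = (-149 + ((6 + ⅛ + 16) - 4)²)*84 = (-149 + (177/8 - 4)²)*84 = (-149 + (145/8)²)*84 = (-149 + 21025/64)*84 = (11489/64)*84 = 241269/16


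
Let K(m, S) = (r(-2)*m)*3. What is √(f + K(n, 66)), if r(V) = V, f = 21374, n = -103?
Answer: 2*√5498 ≈ 148.30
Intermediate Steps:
K(m, S) = -6*m (K(m, S) = -2*m*3 = -6*m)
√(f + K(n, 66)) = √(21374 - 6*(-103)) = √(21374 + 618) = √21992 = 2*√5498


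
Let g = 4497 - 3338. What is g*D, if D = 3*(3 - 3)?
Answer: 0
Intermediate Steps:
g = 1159
D = 0 (D = 3*0 = 0)
g*D = 1159*0 = 0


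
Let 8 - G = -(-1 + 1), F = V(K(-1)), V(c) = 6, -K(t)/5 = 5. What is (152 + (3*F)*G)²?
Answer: 87616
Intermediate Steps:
K(t) = -25 (K(t) = -5*5 = -25)
F = 6
G = 8 (G = 8 - (-1)*(-1 + 1) = 8 - (-1)*0 = 8 - 1*0 = 8 + 0 = 8)
(152 + (3*F)*G)² = (152 + (3*6)*8)² = (152 + 18*8)² = (152 + 144)² = 296² = 87616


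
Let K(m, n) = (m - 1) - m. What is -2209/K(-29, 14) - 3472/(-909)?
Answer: 2011453/909 ≈ 2212.8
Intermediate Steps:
K(m, n) = -1 (K(m, n) = (-1 + m) - m = -1)
-2209/K(-29, 14) - 3472/(-909) = -2209/(-1) - 3472/(-909) = -2209*(-1) - 3472*(-1/909) = 2209 + 3472/909 = 2011453/909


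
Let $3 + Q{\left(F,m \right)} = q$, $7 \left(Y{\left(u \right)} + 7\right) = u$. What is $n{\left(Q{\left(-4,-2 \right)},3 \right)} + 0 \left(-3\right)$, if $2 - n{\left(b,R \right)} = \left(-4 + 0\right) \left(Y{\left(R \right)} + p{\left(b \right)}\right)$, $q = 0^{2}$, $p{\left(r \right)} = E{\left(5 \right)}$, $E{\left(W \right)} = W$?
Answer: $- \frac{30}{7} \approx -4.2857$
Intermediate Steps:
$Y{\left(u \right)} = -7 + \frac{u}{7}$
$p{\left(r \right)} = 5$
$q = 0$
$Q{\left(F,m \right)} = -3$ ($Q{\left(F,m \right)} = -3 + 0 = -3$)
$n{\left(b,R \right)} = -6 + \frac{4 R}{7}$ ($n{\left(b,R \right)} = 2 - \left(-4 + 0\right) \left(\left(-7 + \frac{R}{7}\right) + 5\right) = 2 - - 4 \left(-2 + \frac{R}{7}\right) = 2 - \left(8 - \frac{4 R}{7}\right) = 2 + \left(-8 + \frac{4 R}{7}\right) = -6 + \frac{4 R}{7}$)
$n{\left(Q{\left(-4,-2 \right)},3 \right)} + 0 \left(-3\right) = \left(-6 + \frac{4}{7} \cdot 3\right) + 0 \left(-3\right) = \left(-6 + \frac{12}{7}\right) + 0 = - \frac{30}{7} + 0 = - \frac{30}{7}$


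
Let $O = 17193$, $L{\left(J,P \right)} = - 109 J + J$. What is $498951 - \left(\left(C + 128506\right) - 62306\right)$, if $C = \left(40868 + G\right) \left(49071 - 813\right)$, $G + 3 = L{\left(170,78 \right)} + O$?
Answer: $-1915313333$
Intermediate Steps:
$L{\left(J,P \right)} = - 108 J$
$G = -1170$ ($G = -3 + \left(\left(-108\right) 170 + 17193\right) = -3 + \left(-18360 + 17193\right) = -3 - 1167 = -1170$)
$C = 1915746084$ ($C = \left(40868 - 1170\right) \left(49071 - 813\right) = 39698 \cdot 48258 = 1915746084$)
$498951 - \left(\left(C + 128506\right) - 62306\right) = 498951 - \left(\left(1915746084 + 128506\right) - 62306\right) = 498951 - \left(1915874590 - 62306\right) = 498951 - 1915812284 = -1915313333$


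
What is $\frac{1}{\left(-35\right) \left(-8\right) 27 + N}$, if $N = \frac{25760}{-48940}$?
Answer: $\frac{2447}{18498032} \approx 0.00013228$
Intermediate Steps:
$N = - \frac{1288}{2447}$ ($N = 25760 \left(- \frac{1}{48940}\right) = - \frac{1288}{2447} \approx -0.52636$)
$\frac{1}{\left(-35\right) \left(-8\right) 27 + N} = \frac{1}{\left(-35\right) \left(-8\right) 27 - \frac{1288}{2447}} = \frac{1}{280 \cdot 27 - \frac{1288}{2447}} = \frac{1}{7560 - \frac{1288}{2447}} = \frac{1}{\frac{18498032}{2447}} = \frac{2447}{18498032}$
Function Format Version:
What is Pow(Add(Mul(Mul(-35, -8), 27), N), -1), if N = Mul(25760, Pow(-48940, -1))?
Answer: Rational(2447, 18498032) ≈ 0.00013228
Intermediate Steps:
N = Rational(-1288, 2447) (N = Mul(25760, Rational(-1, 48940)) = Rational(-1288, 2447) ≈ -0.52636)
Pow(Add(Mul(Mul(-35, -8), 27), N), -1) = Pow(Add(Mul(Mul(-35, -8), 27), Rational(-1288, 2447)), -1) = Pow(Add(Mul(280, 27), Rational(-1288, 2447)), -1) = Pow(Add(7560, Rational(-1288, 2447)), -1) = Pow(Rational(18498032, 2447), -1) = Rational(2447, 18498032)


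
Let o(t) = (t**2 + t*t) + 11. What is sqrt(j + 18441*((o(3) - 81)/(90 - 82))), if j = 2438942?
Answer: sqrt(9276302)/2 ≈ 1522.9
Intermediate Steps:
o(t) = 11 + 2*t**2 (o(t) = (t**2 + t**2) + 11 = 2*t**2 + 11 = 11 + 2*t**2)
sqrt(j + 18441*((o(3) - 81)/(90 - 82))) = sqrt(2438942 + 18441*(((11 + 2*3**2) - 81)/(90 - 82))) = sqrt(2438942 + 18441*(((11 + 2*9) - 81)/8)) = sqrt(2438942 + 18441*(((11 + 18) - 81)*(1/8))) = sqrt(2438942 + 18441*((29 - 81)*(1/8))) = sqrt(2438942 + 18441*(-52*1/8)) = sqrt(2438942 + 18441*(-13/2)) = sqrt(2438942 - 239733/2) = sqrt(4638151/2) = sqrt(9276302)/2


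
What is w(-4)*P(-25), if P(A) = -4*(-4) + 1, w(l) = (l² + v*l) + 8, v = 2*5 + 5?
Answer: -612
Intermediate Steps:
v = 15 (v = 10 + 5 = 15)
w(l) = 8 + l² + 15*l (w(l) = (l² + 15*l) + 8 = 8 + l² + 15*l)
P(A) = 17 (P(A) = 16 + 1 = 17)
w(-4)*P(-25) = (8 + (-4)² + 15*(-4))*17 = (8 + 16 - 60)*17 = -36*17 = -612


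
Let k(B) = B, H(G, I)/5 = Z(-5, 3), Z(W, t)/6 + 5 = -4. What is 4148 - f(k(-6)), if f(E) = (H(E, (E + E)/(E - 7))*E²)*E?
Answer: -54172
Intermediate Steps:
Z(W, t) = -54 (Z(W, t) = -30 + 6*(-4) = -30 - 24 = -54)
H(G, I) = -270 (H(G, I) = 5*(-54) = -270)
f(E) = -270*E³ (f(E) = (-270*E²)*E = -270*E³)
4148 - f(k(-6)) = 4148 - (-270)*(-6)³ = 4148 - (-270)*(-216) = 4148 - 1*58320 = 4148 - 58320 = -54172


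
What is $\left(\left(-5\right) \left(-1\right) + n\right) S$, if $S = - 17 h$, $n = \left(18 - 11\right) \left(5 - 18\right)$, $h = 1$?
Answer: $1462$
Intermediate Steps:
$n = -91$ ($n = 7 \left(-13\right) = -91$)
$S = -17$ ($S = \left(-17\right) 1 = -17$)
$\left(\left(-5\right) \left(-1\right) + n\right) S = \left(\left(-5\right) \left(-1\right) - 91\right) \left(-17\right) = \left(5 - 91\right) \left(-17\right) = \left(-86\right) \left(-17\right) = 1462$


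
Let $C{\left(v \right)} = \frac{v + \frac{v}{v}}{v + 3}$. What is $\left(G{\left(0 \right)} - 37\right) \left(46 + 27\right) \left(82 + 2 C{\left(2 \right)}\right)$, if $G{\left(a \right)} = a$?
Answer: $- \frac{1123616}{5} \approx -2.2472 \cdot 10^{5}$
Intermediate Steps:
$C{\left(v \right)} = \frac{1 + v}{3 + v}$ ($C{\left(v \right)} = \frac{v + 1}{3 + v} = \frac{1 + v}{3 + v}$)
$\left(G{\left(0 \right)} - 37\right) \left(46 + 27\right) \left(82 + 2 C{\left(2 \right)}\right) = \left(0 - 37\right) \left(46 + 27\right) \left(82 + 2 \frac{1 + 2}{3 + 2}\right) = \left(-37\right) 73 \left(82 + 2 \cdot \frac{1}{5} \cdot 3\right) = - 2701 \left(82 + 2 \cdot \frac{1}{5} \cdot 3\right) = - 2701 \left(82 + 2 \cdot \frac{3}{5}\right) = - 2701 \left(82 + \frac{6}{5}\right) = \left(-2701\right) \frac{416}{5} = - \frac{1123616}{5}$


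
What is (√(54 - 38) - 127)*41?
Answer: -5043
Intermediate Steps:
(√(54 - 38) - 127)*41 = (√16 - 127)*41 = (4 - 127)*41 = -123*41 = -5043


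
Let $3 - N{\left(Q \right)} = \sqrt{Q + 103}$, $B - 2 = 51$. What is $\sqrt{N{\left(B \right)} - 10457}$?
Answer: $\sqrt{-10454 - 2 \sqrt{39}} \approx 102.31 i$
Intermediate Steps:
$B = 53$ ($B = 2 + 51 = 53$)
$N{\left(Q \right)} = 3 - \sqrt{103 + Q}$ ($N{\left(Q \right)} = 3 - \sqrt{Q + 103} = 3 - \sqrt{103 + Q}$)
$\sqrt{N{\left(B \right)} - 10457} = \sqrt{\left(3 - \sqrt{103 + 53}\right) - 10457} = \sqrt{\left(3 - \sqrt{156}\right) - 10457} = \sqrt{\left(3 - 2 \sqrt{39}\right) - 10457} = \sqrt{-10454 - 2 \sqrt{39}}$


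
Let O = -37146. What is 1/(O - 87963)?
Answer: -1/125109 ≈ -7.9930e-6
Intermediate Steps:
1/(O - 87963) = 1/(-37146 - 87963) = 1/(-125109) = -1/125109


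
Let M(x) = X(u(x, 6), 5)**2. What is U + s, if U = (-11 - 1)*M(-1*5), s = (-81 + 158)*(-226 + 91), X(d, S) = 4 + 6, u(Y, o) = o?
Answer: -11595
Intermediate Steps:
X(d, S) = 10
M(x) = 100 (M(x) = 10**2 = 100)
s = -10395 (s = 77*(-135) = -10395)
U = -1200 (U = (-11 - 1)*100 = -12*100 = -1200)
U + s = -1200 - 10395 = -11595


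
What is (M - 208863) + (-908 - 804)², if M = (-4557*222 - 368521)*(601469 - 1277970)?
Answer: 933692489756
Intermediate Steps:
M = 933689767675 (M = (-1011654 - 368521)*(-676501) = -1380175*(-676501) = 933689767675)
(M - 208863) + (-908 - 804)² = (933689767675 - 208863) + (-908 - 804)² = 933689558812 + (-1712)² = 933689558812 + 2930944 = 933692489756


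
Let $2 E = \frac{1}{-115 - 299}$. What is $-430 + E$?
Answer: $- \frac{356041}{828} \approx -430.0$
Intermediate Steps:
$E = - \frac{1}{828}$ ($E = \frac{1}{2 \left(-115 - 299\right)} = \frac{1}{2 \left(-414\right)} = \frac{1}{2} \left(- \frac{1}{414}\right) = - \frac{1}{828} \approx -0.0012077$)
$-430 + E = -430 - \frac{1}{828} = - \frac{356041}{828}$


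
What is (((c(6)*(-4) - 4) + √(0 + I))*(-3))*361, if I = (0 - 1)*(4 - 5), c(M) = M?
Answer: 29241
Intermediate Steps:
I = 1 (I = -1*(-1) = 1)
(((c(6)*(-4) - 4) + √(0 + I))*(-3))*361 = (((6*(-4) - 4) + √(0 + 1))*(-3))*361 = (((-24 - 4) + √1)*(-3))*361 = ((-28 + 1)*(-3))*361 = -27*(-3)*361 = 81*361 = 29241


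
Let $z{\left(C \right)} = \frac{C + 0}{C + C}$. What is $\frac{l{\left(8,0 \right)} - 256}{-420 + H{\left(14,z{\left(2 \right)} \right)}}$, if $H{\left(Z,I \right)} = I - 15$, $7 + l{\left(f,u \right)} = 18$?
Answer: $\frac{490}{869} \approx 0.56387$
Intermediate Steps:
$l{\left(f,u \right)} = 11$ ($l{\left(f,u \right)} = -7 + 18 = 11$)
$z{\left(C \right)} = \frac{1}{2}$ ($z{\left(C \right)} = \frac{C}{2 C} = C \frac{1}{2 C} = \frac{1}{2}$)
$H{\left(Z,I \right)} = -15 + I$
$\frac{l{\left(8,0 \right)} - 256}{-420 + H{\left(14,z{\left(2 \right)} \right)}} = \frac{11 - 256}{-420 + \left(-15 + \frac{1}{2}\right)} = \frac{11 - 256}{-420 - \frac{29}{2}} = \frac{11 - 256}{- \frac{869}{2}} = \left(-245\right) \left(- \frac{2}{869}\right) = \frac{490}{869}$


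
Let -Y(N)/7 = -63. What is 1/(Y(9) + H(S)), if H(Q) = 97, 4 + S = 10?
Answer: 1/538 ≈ 0.0018587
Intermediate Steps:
S = 6 (S = -4 + 10 = 6)
Y(N) = 441 (Y(N) = -7*(-63) = 441)
1/(Y(9) + H(S)) = 1/(441 + 97) = 1/538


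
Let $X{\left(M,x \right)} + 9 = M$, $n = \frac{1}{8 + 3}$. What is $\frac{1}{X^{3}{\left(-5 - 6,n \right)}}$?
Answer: $- \frac{1}{8000} \approx -0.000125$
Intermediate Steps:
$n = \frac{1}{11} \approx 0.090909$
$X{\left(M,x \right)} = -9 + M$
$\frac{1}{X^{3}{\left(-5 - 6,n \right)}} = \frac{1}{\left(-9 - 11\right)^{3}} = \frac{1}{\left(-20\right)^{3}} = \frac{1}{-8000} = - \frac{1}{8000}$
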